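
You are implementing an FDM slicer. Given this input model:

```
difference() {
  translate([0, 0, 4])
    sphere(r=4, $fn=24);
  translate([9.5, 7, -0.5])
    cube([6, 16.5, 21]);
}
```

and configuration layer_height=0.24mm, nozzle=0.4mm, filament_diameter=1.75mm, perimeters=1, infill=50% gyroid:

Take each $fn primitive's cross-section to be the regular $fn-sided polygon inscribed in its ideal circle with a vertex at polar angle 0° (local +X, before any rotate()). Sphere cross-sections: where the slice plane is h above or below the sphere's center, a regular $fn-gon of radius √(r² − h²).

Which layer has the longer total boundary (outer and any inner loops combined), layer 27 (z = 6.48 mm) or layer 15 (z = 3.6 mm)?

layer 15 (z = 3.6 mm)

Layer 27 (z = 6.48): the r=4 sphere contributes a regular 24-gon of circumradius √(4²−2.48²) = 3.138 (perimeter = 2·24·3.138·sin(180°/24) = 19.66 mm); the 6×16.5 cube at (9.5, 7) contributes its full rectangle (perimeter 45.00 mm); After the difference (first − rest): starting from the r=4 sphere, the 6×16.5 cube at (9.5, 7) misses the remaining region (no effect) — boundary = 19.66 mm. So its perimeter = 19.66 mm. Layer 15 (z = 3.6): the sphere: section is a regular 24-gon, circumradius = √(r²−h²) = √(4²−0.4²) = 3.980 (perimeter = 2·24·3.980·sin(180°/24) = 24.94 mm); the 6×16.5 cube at (9.5, 7) contributes its full rectangle (perimeter 45.00 mm); Taking the first minus the rest: starting from the r=4 sphere, the 6×16.5 cube at (9.5, 7) misses the remaining region (no effect) — boundary = 24.94 mm. So its perimeter = 24.94 mm. Layer 15 is larger (24.94 vs 19.66 mm).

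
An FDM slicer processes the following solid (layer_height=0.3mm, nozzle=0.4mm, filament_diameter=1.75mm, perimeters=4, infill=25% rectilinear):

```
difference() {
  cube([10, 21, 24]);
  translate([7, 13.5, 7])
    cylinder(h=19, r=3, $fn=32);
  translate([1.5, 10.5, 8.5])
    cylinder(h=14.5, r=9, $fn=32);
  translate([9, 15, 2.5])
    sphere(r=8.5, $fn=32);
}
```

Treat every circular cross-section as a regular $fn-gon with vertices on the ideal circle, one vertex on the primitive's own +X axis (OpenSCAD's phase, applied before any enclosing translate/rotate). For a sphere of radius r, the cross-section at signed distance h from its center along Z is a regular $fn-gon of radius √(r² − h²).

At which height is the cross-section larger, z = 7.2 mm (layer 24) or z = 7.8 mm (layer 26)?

Layer 24 (z = 7.2): the cube is present — its section is the full 10×21 rectangle (area 210.00 mm²); the r=3 cylinder at (7, 13.5) gives a regular 32-gon of circumradius 3 (constant along its height) (area = (32/2)·3.000²·sin(360°/32) = 28.09 mm²); the cylinder at (1.5, 10.5) is not intersected at this z (z outside [8.5, 23]); the sphere at (9, 15): section is a regular 32-gon, circumradius = √(r²−h²) = √(8.5²−4.7²) = 7.082 (area = (32/2)·7.082²·sin(360°/32) = 156.57 mm²); After the difference (first − rest): starting from the 10×21 cube (210.00 mm²), the r=3 cylinder at (7, 13.5) lies inside it touching the edge (removes its full 28.09 mm²); the r=8.5 sphere at (9, 15) partially overlaps it — only the 60.56 mm² overlap (of its 156.57 mm²) is removed, clipping the outline — area = 121.35 mm². So its area = 121.35 mm². Layer 26 (z = 7.8): the cube (footprint 10×21) is included at this height (area 210.00 mm²); the r=3 cylinder at (7, 13.5) contributes a regular 32-gon of circumradius 3 (area = (32/2)·3.000²·sin(360°/32) = 28.09 mm²); the cylinder at (1.5, 10.5) does not reach this height (z outside [8.5, 23]); the r=8.5 sphere at (9, 15) slices to a regular 32-gon of circumradius 6.645 (√(r²−h²) with h=5.3 from center) (area = (32/2)·6.645²·sin(360°/32) = 137.84 mm²); Taking the first minus the rest: starting from the 10×21 cube (210.00 mm²), the r=3 cylinder at (7, 13.5) lies inside it touching the edge (removes its full 28.09 mm²); the r=8.5 sphere at (9, 15) partially overlaps it — only the 52.24 mm² overlap (of its 137.84 mm²) is removed, clipping the outline — area = 129.66 mm². So its area = 129.66 mm². Layer 26 is larger (129.66 vs 121.35 mm²).

layer 26 (z = 7.8 mm)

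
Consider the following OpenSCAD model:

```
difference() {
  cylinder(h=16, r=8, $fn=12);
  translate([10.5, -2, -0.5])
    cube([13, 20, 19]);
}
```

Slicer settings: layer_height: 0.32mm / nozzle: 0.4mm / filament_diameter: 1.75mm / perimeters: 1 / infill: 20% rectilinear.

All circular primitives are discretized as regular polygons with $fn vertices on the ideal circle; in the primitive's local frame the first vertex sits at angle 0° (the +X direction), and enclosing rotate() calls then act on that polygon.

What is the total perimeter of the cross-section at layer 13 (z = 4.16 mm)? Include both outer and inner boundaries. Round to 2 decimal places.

At z = 4.16 mm: the r=8 cylinder gives a regular 12-gon of circumradius 8 (constant along its height) (perimeter = 2·12·8.000·sin(180°/12) = 49.69 mm); the cube at (10.5, -2) (footprint 13×20) is included at this height (perimeter 66.00 mm); Subtracting the remaining from the first: starting from the r=8 cylinder, the 13×20 cube at (10.5, -2) misses the remaining region (no effect) — boundary = 49.69 mm. Overall, the cross-section is a single solid region. Total boundary length (outer) = 49.69 mm.

49.69 mm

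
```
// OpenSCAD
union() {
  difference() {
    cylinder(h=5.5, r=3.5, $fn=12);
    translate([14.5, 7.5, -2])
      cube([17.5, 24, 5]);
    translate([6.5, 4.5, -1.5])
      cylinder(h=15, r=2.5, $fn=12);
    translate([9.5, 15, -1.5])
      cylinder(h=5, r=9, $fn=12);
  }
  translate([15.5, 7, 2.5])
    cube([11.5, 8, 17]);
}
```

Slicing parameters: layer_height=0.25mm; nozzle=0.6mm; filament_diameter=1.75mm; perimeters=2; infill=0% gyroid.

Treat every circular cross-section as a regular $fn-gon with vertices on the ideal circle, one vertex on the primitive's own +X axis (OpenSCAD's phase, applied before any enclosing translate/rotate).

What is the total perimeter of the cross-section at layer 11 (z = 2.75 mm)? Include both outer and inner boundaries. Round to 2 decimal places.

At z = 2.75 mm: the r=3.5 cylinder contributes a regular 12-gon of circumradius 3.5 (perimeter = 2·12·3.500·sin(180°/12) = 21.74 mm); the cube at (14.5, 7.5) is present — its section is the full 17.5×24 rectangle (perimeter 83.00 mm); the r=2.5 cylinder at (6.5, 4.5) contributes a regular 12-gon of circumradius 2.5 (perimeter = 2·12·2.500·sin(180°/12) = 15.53 mm); the r=9 cylinder at (9.5, 15) contributes a regular 12-gon of circumradius 9 (perimeter = 2·12·9.000·sin(180°/12) = 55.90 mm); After the difference (first − rest): starting from the r=3.5 cylinder, the 17.5×24 cube at (14.5, 7.5) misses the remaining region (no effect); the r=2.5 cylinder at (6.5, 4.5) misses the remaining region (no effect); the r=9 cylinder at (9.5, 15) misses the remaining region (no effect) — boundary = 21.74 mm; the cube at (15.5, 7) (footprint 11.5×8) is included at this height (perimeter 39.00 mm); Merging all regions: the 2 present regions are separate (no shared area or edge), so areas and boundary lengths simply add and each stays a separate island — boundary = 60.74 mm. Overall, the cross-section has 2 separate islands. Total boundary length (outer) = 60.74 mm.

60.74 mm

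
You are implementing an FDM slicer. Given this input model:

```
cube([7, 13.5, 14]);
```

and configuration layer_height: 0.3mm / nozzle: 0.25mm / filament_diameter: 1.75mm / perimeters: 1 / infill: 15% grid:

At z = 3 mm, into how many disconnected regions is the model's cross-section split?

At z = 3 mm: the cube (footprint 7×13.5) is included at this height. The result has 1 disconnected region.

1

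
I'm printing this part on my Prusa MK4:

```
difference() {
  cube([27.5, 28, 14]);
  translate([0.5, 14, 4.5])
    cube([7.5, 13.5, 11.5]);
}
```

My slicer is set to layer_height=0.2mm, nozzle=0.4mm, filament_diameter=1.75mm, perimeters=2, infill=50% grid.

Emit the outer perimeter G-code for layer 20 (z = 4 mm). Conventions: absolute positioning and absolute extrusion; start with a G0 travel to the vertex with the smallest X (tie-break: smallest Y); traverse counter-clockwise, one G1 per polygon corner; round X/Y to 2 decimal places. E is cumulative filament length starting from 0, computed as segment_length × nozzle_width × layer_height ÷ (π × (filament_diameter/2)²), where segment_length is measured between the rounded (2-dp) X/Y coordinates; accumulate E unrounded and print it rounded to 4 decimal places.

G0 X0.00 Y0.00 Z4.00
G1 X27.50 Y0.00 E0.9147
G1 X27.50 Y28.00 E1.8459
G1 X0.00 Y28.00 E2.7606
G1 X0.00 Y0.00 E3.6919

At z = 4 mm: the 27.5×28 cube contributes its full rectangle; the cube at (0.5, 14) is not intersected at this z (z outside [4.5, 16]); After the difference (first − rest): none of the subtracted shapes is present at this height, so the 27.5×28 cube is unchanged — 1 connected region. The outline is a single polygon with 4 vertices. Extrusion per mm of travel: 0.4 × 0.2 / (π × 0.875²) = 0.033260. Accumulating E over each segment gives final E = 3.6919.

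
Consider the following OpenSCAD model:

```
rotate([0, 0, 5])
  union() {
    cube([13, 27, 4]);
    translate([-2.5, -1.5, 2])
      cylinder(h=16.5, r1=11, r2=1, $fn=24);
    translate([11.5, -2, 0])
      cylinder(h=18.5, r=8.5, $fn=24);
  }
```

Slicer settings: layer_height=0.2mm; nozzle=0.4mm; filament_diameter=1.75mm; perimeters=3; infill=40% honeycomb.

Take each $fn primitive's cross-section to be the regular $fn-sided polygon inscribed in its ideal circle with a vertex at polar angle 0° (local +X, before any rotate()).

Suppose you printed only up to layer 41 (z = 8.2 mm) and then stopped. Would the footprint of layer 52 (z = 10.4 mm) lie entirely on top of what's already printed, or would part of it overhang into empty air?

Compare the two slices. At z = 8.2: the cube is not intersected at this z (z outside [0, 4]); the cone at (-2.5, -1.5) (r1=11→r2=1) has section circumradius 7.242 here — a regular 24-gon (area = (24/2)·7.242²·sin(360°/24) = 162.91 mm²); the r=8.5 cylinder at (11.5, -2) gives a regular 24-gon of circumradius 8.5 (constant along its height) (area = (24/2)·8.500²·sin(360°/24) = 224.40 mm²); Combining (union): the regions partially overlap — summed areas 387.31 mm² minus the doubly-counted overlap 7.69 mm² gives 379.61 mm² — area = 379.61 mm²; (rotated 5° about Z; rotation is an isometry so areas/perimeters/island counts are preserved). At z = 10.4: the cube is absent (z outside [0, 4]); the cone at (-2.5, -1.5) contributes a regular 24-gon of circumradius 5.909 (interpolated between r1=11 and r2=1 at t=0.509) (area = (24/2)·5.909²·sin(360°/24) = 108.45 mm²); the cylinder at (11.5, -2): section is a regular 24-gon, circumradius r=8.5 (area = (24/2)·8.500²·sin(360°/24) = 224.40 mm²); Combining (union): the regions partially overlap — summed areas 332.84 mm² minus the doubly-counted overlap 0.61 mm² gives 332.23 mm² — area = 332.23 mm²; (whole slice rotated 5° about Z — lengths, areas and connectivity unchanged). Checking containment: the cross-section at z = 10.4 is a subset of the cross-section at z = 8.2.

entirely on top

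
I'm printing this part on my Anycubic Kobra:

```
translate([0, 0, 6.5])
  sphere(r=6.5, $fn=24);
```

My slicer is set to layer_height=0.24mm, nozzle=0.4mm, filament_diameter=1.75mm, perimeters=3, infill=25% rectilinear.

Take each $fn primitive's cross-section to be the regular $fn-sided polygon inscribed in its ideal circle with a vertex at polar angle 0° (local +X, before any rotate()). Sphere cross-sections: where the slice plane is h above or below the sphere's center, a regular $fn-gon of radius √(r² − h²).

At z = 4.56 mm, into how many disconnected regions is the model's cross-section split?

1

At z = 4.56 mm: the r=6.5 sphere slices to a regular 24-gon of circumradius 6.204 (√(r²−h²) with h=1.94 from center). The result has 1 disconnected region.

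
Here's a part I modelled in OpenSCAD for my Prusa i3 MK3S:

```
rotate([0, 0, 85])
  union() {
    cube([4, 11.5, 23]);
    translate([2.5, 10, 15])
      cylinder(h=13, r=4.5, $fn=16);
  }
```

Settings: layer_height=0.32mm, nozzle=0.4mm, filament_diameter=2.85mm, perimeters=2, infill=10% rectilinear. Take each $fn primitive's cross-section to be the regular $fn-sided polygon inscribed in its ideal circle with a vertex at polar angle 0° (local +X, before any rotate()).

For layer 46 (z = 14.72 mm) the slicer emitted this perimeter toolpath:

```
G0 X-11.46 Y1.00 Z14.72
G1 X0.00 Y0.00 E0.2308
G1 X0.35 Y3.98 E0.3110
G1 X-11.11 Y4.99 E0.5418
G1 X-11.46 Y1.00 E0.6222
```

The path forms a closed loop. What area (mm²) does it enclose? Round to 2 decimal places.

46.02 mm²

Apply the shoelace formula to the sequence of (X, Y) vertices; enclosed area = 46.02 mm².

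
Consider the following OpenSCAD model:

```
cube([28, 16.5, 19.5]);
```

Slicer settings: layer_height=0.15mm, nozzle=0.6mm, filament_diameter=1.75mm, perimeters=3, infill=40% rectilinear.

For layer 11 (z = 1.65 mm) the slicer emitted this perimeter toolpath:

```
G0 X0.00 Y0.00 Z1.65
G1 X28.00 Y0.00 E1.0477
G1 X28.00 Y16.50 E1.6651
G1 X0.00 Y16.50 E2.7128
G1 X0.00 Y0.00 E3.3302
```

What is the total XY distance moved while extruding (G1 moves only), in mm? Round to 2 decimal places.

Sum the Euclidean lengths of each G1 segment: total = 89.00 mm.

89.00 mm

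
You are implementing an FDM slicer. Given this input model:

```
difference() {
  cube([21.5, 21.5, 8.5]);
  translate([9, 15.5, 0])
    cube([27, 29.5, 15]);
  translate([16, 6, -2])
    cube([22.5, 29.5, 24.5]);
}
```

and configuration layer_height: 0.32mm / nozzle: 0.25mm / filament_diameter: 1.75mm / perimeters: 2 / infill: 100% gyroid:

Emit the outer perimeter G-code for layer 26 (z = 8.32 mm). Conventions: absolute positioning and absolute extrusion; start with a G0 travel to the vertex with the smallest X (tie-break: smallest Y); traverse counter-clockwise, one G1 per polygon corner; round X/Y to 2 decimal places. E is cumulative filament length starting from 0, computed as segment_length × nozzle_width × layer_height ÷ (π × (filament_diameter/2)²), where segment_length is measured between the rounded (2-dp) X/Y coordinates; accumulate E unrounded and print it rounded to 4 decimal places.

G0 X0.00 Y0.00 Z8.32
G1 X21.50 Y0.00 E0.7151
G1 X21.50 Y6.00 E0.9147
G1 X16.00 Y6.00 E1.0976
G1 X16.00 Y15.50 E1.4136
G1 X9.00 Y15.50 E1.6464
G1 X9.00 Y21.50 E1.8459
G1 X0.00 Y21.50 E2.1453
G1 X0.00 Y0.00 E2.8604

At z = 8.32 mm: the 21.5×21.5 cube contributes its full rectangle; the cube at (9, 15.5) (footprint 27×29.5) is included at this height; the 22.5×29.5 cube at (16, 6) contributes its full rectangle; After the difference (first − rest): starting from the 21.5×21.5 cube, the 27×29.5 cube at (9, 15.5) partially overlaps it — only the 75.00 mm² overlap (of its 796.50 mm²) is removed, clipping the outline; the 22.5×29.5 cube at (16, 6) partially overlaps it — only the 52.25 mm² overlap (of its 663.75 mm²) is removed, clipping the outline — 1 connected region. The outline is a single polygon with 8 vertices. Extrusion per mm of travel: 0.25 × 0.32 / (π × 0.875²) = 0.033260. Accumulating E over each segment gives final E = 2.8604.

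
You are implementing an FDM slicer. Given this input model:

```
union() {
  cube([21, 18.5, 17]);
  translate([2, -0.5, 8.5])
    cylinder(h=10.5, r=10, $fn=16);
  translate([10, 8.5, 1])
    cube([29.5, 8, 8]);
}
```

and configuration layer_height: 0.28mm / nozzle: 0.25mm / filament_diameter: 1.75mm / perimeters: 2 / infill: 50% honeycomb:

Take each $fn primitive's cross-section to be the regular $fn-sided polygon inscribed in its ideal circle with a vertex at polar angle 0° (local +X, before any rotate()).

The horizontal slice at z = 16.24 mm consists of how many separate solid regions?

At z = 16.24 mm: the 21×18.5 cube contributes its full rectangle; the cylinder at (2, -0.5): section is a regular 16-gon, circumradius r=10; the cube at (10, 8.5) is absent (z outside [1, 9]); Taking the union: the regions partially overlap (shared area 90.16 mm²), so overlapping operands fuse into one piece — 1 connected region. The result has 1 disconnected region.

1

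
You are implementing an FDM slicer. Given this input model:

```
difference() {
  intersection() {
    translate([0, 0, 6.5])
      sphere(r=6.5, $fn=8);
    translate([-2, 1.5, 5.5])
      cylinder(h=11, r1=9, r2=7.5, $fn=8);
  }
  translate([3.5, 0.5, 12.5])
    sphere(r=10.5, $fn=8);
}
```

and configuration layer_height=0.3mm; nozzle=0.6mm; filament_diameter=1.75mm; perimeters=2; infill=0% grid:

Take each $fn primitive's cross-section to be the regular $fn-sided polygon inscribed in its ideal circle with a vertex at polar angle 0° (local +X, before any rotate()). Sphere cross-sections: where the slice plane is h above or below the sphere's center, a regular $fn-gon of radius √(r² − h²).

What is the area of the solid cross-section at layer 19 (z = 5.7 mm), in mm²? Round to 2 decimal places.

20.73 mm²

At z = 5.7 mm: the r=6.5 sphere contributes a regular 8-gon of circumradius √(6.5²−0.8²) = 6.451 (area = (8/2)·6.451²·sin(360°/8) = 117.69 mm²); the cone at (-2, 1.5) (r1=9→r2=7.5) has section circumradius 8.973 here — a regular 8-gon (area = (8/2)·8.973²·sin(360°/8) = 227.72 mm²); Taking the intersection: the cone at (-2, 1.5) partially overlaps the r=6.5 sphere; clipping to the common part keeps 117.23 mm² — area = 117.23 mm²; the sphere at (3.5, 0.5): section is a regular 8-gon, circumradius = √(r²−h²) = √(10.5²−6.8²) = 8.001 (area = (8/2)·8.001²·sin(360°/8) = 181.05 mm²); Subtracting the remaining from the first: starting from the result so far (117.23 mm²), the r=10.5 sphere at (3.5, 0.5) partially overlaps it — only the 96.50 mm² overlap (of its 181.05 mm²) is removed, clipping the outline — area = 20.73 mm². Overall, the cross-section is a single solid region. Net area = 20.73 mm².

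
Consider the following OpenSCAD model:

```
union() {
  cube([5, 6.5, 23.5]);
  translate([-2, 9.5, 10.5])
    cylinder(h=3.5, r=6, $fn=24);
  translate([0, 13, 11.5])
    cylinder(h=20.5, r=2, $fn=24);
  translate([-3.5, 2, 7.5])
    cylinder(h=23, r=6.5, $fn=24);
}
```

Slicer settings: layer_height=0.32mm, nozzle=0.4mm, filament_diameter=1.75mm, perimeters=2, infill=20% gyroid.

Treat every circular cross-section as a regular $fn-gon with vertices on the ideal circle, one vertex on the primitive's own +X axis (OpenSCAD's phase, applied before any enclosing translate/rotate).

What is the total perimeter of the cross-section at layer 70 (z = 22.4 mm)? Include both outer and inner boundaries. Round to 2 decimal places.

58.93 mm

At z = 22.4 mm: the cube (footprint 5×6.5) is included at this height (perimeter 23.00 mm); the cylinder at (-2, 9.5) is not intersected at this z (z outside [10.5, 14]); the cylinder at (0, 13): section is a regular 24-gon, circumradius r=2 (perimeter = 2·24·2.000·sin(180°/24) = 12.53 mm); the cylinder at (-3.5, 2): section is a regular 24-gon, circumradius r=6.5 (perimeter = 2·24·6.500·sin(180°/24) = 40.72 mm); Combining (union): the regions partially overlap (shared area 16.49 mm²), so the edge portions inside another operand are dropped and the merged outline is re-measured after clipping — boundary = 58.93 mm. Overall, the cross-section has 2 separate islands. Total boundary length (outer) = 58.93 mm.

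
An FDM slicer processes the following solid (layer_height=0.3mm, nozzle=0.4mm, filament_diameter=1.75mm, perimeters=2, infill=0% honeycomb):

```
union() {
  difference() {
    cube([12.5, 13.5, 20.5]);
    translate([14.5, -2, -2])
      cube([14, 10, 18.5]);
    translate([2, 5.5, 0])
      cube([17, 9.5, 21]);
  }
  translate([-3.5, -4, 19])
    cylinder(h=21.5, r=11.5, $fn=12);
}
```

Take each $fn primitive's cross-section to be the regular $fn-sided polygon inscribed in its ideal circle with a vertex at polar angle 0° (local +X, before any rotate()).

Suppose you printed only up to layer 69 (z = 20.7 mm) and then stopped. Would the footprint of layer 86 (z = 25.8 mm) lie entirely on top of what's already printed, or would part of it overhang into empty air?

Compare the two slices. At z = 20.7: the cube is not intersected at this z (z outside [0, 20.5]); the cube at (14.5, -2) is absent (z outside [-2, 16.5]); the cube at (2, 5.5) (footprint 17×9.5) is included at this height (area 161.50 mm²); Taking the first minus the rest: the first operand is absent here, so nothing remains; the r=11.5 cylinder at (-3.5, -4) gives a regular 12-gon of circumradius 11.5 (constant along its height) (area = (12/2)·11.500²·sin(360°/12) = 396.75 mm²); Merging all regions: only the r=11.5 cylinder at (-3.5, -4) is present, so the union is just that shape — area = 396.75 mm². At z = 25.8: the cube does not reach this height (z outside [0, 20.5]); the cube at (14.5, -2) is not intersected at this z (z outside [-2, 16.5]); the cube at (2, 5.5) is not intersected at this z (z outside [0, 21]); After the difference (first − rest): the first operand is absent here, so nothing remains; the r=11.5 cylinder at (-3.5, -4) gives a regular 12-gon of circumradius 11.5 (constant along its height) (area = (12/2)·11.500²·sin(360°/12) = 396.75 mm²); Merging all regions: only the r=11.5 cylinder at (-3.5, -4) is present, so the union is just that shape — area = 396.75 mm². Checking containment: the cross-section at z = 25.8 is a subset of the cross-section at z = 20.7.

entirely on top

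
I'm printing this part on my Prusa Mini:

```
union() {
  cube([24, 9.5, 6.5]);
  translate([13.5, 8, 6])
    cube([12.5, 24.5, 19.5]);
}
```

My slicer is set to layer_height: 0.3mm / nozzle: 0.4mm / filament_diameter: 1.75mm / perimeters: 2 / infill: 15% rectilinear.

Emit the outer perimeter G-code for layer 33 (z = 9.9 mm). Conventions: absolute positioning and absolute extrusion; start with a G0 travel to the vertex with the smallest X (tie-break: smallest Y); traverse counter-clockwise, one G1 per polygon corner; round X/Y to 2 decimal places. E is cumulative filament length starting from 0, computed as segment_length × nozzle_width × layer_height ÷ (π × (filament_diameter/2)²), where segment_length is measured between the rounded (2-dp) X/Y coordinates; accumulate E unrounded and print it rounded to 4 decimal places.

At z = 9.9 mm: the cube does not reach this height (z outside [0, 6.5]); the cube at (13.5, 8) is present — its section is the full 12.5×24.5 rectangle; Merging all regions: only the 12.5×24.5 cube at (13.5, 8) is present, so the union is just that shape — 1 connected region. The outline is a single polygon with 4 vertices. Extrusion per mm of travel: 0.4 × 0.3 / (π × 0.875²) = 0.049890. Accumulating E over each segment gives final E = 3.6919.

G0 X13.50 Y8.00 Z9.90
G1 X26.00 Y8.00 E0.6236
G1 X26.00 Y32.50 E1.8459
G1 X13.50 Y32.50 E2.4696
G1 X13.50 Y8.00 E3.6919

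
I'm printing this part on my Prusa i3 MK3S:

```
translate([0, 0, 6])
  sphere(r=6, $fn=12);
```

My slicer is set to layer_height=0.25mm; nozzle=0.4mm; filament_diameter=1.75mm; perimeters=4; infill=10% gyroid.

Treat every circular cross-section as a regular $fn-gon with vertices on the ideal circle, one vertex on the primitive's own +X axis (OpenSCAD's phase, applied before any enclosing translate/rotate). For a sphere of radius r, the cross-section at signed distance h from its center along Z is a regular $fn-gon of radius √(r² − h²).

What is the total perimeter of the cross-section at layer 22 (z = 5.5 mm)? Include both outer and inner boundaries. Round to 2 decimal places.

At z = 5.5 mm: the r=6 sphere slices to a regular 12-gon of circumradius 5.979 (√(r²−h²) with h=0.5 from center) (perimeter = 2·12·5.979·sin(180°/12) = 37.14 mm). Overall, the cross-section is a single solid region. Total boundary length (outer) = 37.14 mm.

37.14 mm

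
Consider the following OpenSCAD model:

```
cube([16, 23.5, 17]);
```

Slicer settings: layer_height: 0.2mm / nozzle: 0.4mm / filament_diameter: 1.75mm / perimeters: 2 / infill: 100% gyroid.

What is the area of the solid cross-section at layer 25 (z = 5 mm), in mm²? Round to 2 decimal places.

376.00 mm²

At z = 5 mm: the 16×23.5 cube contributes its full rectangle (area 376.00 mm²). Overall, the cross-section is a single solid region. Net area = 376.00 mm².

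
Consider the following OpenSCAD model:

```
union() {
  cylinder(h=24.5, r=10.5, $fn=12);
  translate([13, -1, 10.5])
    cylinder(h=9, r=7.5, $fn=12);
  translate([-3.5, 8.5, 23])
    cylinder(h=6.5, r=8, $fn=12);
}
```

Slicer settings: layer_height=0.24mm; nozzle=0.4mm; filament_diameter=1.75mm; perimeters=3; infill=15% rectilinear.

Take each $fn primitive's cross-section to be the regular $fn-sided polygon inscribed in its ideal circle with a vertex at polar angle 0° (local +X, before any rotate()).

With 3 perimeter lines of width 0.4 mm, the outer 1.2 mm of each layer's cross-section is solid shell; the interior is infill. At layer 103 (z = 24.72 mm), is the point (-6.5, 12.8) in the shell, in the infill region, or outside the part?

infill

At z = 24.72 mm: the cylinder is not intersected at this z (z outside [0, 24.5]); the cylinder at (13, -1) is absent (z outside [10.5, 19.5]); the cylinder at (-3.5, 8.5): section is a regular 12-gon, circumradius r=8; Taking the union: only the r=8 cylinder at (-3.5, 8.5) is present, so the union is just that shape — 1 connected region. Overall, the cross-section is a single solid region. The nearest boundary edge runs (-7.50, 15.43)→(-10.43, 12.50); distance from the point to it = 2.57 mm. The point is inside the cross-section and 2.57 mm from the nearest boundary — more than the 1.2 mm shell width (3 × 0.4), so it's in the infill interior.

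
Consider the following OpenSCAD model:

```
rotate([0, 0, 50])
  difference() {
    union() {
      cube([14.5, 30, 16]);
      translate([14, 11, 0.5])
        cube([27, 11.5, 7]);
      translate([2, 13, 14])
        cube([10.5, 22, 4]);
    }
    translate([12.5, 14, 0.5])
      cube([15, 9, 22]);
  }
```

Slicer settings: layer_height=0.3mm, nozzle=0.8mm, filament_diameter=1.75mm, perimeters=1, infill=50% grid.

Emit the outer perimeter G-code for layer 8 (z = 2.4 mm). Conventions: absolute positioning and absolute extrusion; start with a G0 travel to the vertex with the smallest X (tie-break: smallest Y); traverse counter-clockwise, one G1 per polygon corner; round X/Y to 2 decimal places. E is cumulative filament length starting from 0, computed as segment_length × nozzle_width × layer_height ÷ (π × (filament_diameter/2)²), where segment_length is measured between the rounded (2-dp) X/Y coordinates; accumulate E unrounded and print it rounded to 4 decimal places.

At z = 2.4 mm: the cube is present — its section is the full 14.5×30 rectangle; the cube at (14, 11) (footprint 27×11.5) is included at this height; the cube at (2, 13) is absent (z outside [14, 18]); Taking the union: the regions partially overlap (shared area 5.75 mm²), so overlapping operands fuse into one piece — 1 connected region; the cube at (12.5, 14) is present — its section is the full 15×9 rectangle; After the difference (first − rest): starting from the result so far, the 15×9 cube at (12.5, 14) partially overlaps it — only the 128.50 mm² overlap (of its 135.00 mm²) is removed, clipping the outline — 1 connected region; (rotated 50° about Z; rotation is an isometry so areas/perimeters/island counts are preserved). The outline is a single polygon with 12 vertices. Extrusion per mm of travel: 0.8 × 0.3 / (π × 0.875²) = 0.099780. Accumulating E over each segment gives final E = 16.2643.

G0 X-22.98 Y19.28 Z2.40
G1 X0.00 Y0.00 E2.9931
G1 X9.32 Y11.11 E4.4400
G1 X0.89 Y18.18 E5.5379
G1 X17.93 Y38.48 E8.1824
G1 X9.12 Y45.87 E9.3298
G1 X0.44 Y35.53 E10.6769
G1 X6.95 Y30.07 E11.5247
G1 X-2.69 Y18.57 E13.0220
G1 X-9.58 Y24.36 E13.9200
G1 X-8.30 Y25.89 E14.1190
G1 X-13.66 Y30.39 E14.8173
G1 X-22.98 Y19.28 E16.2643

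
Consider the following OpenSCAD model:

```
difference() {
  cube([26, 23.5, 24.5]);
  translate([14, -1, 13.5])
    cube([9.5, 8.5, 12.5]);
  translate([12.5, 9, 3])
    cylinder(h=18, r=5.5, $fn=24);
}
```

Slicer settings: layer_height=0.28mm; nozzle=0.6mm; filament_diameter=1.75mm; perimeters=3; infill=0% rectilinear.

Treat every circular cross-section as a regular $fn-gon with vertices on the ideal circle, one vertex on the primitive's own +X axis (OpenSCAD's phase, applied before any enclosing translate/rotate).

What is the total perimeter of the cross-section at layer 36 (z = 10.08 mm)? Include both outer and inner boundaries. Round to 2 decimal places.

133.46 mm

At z = 10.08 mm: the cube is present — its section is the full 26×23.5 rectangle (perimeter 99.00 mm); the cube at (14, -1) is not intersected at this z (z outside [13.5, 26]); the r=5.5 cylinder at (12.5, 9) contributes a regular 24-gon of circumradius 5.5 (perimeter = 2·24·5.500·sin(180°/24) = 34.46 mm); Taking the first minus the rest: starting from the 26×23.5 cube, the r=5.5 cylinder at (12.5, 9) lies wholly inside it (removes its full 93.95 mm² and its 34.46 mm outline becomes a hole wall) — boundary (outer + 1 inner loop) = 133.46 mm. Overall, the cross-section is one region with 1 hole. Total boundary length (outer + inner) = 133.46 mm.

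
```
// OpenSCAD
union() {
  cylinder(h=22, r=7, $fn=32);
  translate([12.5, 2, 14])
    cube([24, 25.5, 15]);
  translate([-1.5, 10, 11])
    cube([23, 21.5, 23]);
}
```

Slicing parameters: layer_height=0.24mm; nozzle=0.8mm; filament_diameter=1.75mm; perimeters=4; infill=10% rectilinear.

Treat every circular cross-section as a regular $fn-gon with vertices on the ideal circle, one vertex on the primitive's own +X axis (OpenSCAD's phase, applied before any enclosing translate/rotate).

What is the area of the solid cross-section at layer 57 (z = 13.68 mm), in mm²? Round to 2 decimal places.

At z = 13.68 mm: the r=7 cylinder gives a regular 32-gon of circumradius 7 (constant along its height) (area = (32/2)·7.000²·sin(360°/32) = 152.95 mm²); the cube at (12.5, 2) does not reach this height (z outside [14, 29]); the 23×21.5 cube at (-1.5, 10) contributes its full rectangle (area 494.50 mm²); Merging all regions: the 2 present regions are separate (no shared area or edge), so areas and boundary lengths simply add and each stays a separate island — area = 647.45 mm². Overall, the cross-section has 2 separate islands. Net area = 647.45 mm².

647.45 mm²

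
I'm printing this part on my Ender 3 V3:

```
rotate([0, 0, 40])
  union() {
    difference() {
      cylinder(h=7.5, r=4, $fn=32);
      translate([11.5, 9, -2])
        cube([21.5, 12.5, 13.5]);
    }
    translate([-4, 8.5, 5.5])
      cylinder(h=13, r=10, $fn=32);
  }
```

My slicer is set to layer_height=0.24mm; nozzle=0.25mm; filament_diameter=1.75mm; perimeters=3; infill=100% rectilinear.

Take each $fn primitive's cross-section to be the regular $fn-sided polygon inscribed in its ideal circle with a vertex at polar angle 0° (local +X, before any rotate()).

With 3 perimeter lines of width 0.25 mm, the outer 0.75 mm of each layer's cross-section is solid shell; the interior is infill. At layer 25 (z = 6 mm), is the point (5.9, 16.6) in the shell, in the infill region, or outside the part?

outside

At z = 6 mm: the r=4 cylinder gives a regular 32-gon of circumradius 4 (constant along its height); the cube at (11.5, 9) is present — its section is the full 21.5×12.5 rectangle; After the difference (first − rest): starting from the r=4 cylinder, the 21.5×12.5 cube at (11.5, 9) misses the remaining region (no effect) — 1 connected region; the cylinder at (-4, 8.5): section is a regular 32-gon, circumradius r=10; Merging all regions: the regions partially overlap (shared area 27.37 mm²), so overlapping operands fuse into one piece — 1 connected region; (rotated 40° about Z; rotation is an isometry so areas/perimeters/island counts are preserved). Overall, the cross-section is a single solid region. Undo the 40° rotation: the query point maps to (15.190, 8.924) in the un-rotated model frame. The nearest boundary edge runs (5.81, 10.45)→(6.00, 8.50); distance from the point to it = 9.20 mm. The point is not inside any of the regions above, so it lies outside the cross-section (9.20 mm from the nearest boundary).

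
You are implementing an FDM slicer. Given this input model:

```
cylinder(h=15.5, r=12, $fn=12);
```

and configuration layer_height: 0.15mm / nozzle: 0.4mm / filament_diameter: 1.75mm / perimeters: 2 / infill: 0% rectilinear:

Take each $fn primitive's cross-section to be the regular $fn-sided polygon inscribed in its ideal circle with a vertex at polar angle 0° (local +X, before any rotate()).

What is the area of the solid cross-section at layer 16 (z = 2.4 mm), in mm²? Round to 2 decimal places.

432.00 mm²

At z = 2.4 mm: the cylinder: section is a regular 12-gon, circumradius r=12 (area = (12/2)·12.000²·sin(360°/12) = 432.00 mm²). Overall, the cross-section is a single solid region. Net area = 432.00 mm².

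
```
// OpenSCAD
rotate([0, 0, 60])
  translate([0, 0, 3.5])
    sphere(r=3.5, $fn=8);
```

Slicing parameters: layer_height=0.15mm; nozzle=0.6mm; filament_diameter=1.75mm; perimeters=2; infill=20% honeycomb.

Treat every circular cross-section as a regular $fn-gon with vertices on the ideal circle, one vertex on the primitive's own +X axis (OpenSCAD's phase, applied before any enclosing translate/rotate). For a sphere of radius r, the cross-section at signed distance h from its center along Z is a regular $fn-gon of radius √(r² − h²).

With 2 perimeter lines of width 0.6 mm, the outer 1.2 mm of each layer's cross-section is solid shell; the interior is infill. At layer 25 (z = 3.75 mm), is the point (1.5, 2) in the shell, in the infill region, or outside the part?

At z = 3.75 mm: the sphere: section is a regular 8-gon, circumradius = √(r²−h²) = √(3.5²−0.25²) = 3.491; (whole slice rotated 60° about Z — lengths, areas and connectivity unchanged). Overall, the cross-section is a single solid region. Undo the 60° rotation: the query point maps to (2.482, -0.299) in the un-rotated model frame. The nearest boundary edge runs (2.47, -2.47)→(3.49, 0.00); distance from the point to it = 0.82 mm. The point is inside the cross-section, 0.82 mm from the nearest boundary — within the 1.2 mm shell band (2 × 0.6).

shell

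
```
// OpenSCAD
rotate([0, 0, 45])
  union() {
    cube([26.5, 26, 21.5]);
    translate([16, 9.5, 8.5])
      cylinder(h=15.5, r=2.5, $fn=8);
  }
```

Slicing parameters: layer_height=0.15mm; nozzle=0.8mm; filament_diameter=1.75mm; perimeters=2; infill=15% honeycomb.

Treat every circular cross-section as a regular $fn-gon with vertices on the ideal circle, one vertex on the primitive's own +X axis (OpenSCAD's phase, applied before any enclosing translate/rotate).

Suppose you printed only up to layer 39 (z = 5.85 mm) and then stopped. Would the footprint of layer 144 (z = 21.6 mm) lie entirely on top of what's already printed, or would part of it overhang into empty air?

Compare the two slices. At z = 5.85: the 26.5×26 cube contributes its full rectangle (area 689.00 mm²); the cylinder at (16, 9.5) is absent (z outside [8.5, 24]); Taking the union: only the 26.5×26 cube is present, so the union is just that shape — area = 689.00 mm²; (whole slice rotated 45° about Z — lengths, areas and connectivity unchanged). At z = 21.6: the cube is not intersected at this z (z outside [0, 21.5]); the r=2.5 cylinder at (16, 9.5) gives a regular 8-gon of circumradius 2.5 (constant along its height) (area = (8/2)·2.500²·sin(360°/8) = 17.68 mm²); Merging all regions: only the r=2.5 cylinder at (16, 9.5) is present, so the union is just that shape — area = 17.68 mm²; (whole slice rotated 45° about Z — lengths, areas and connectivity unchanged). Checking containment: the cross-section at z = 21.6 is a subset of the cross-section at z = 5.85.

entirely on top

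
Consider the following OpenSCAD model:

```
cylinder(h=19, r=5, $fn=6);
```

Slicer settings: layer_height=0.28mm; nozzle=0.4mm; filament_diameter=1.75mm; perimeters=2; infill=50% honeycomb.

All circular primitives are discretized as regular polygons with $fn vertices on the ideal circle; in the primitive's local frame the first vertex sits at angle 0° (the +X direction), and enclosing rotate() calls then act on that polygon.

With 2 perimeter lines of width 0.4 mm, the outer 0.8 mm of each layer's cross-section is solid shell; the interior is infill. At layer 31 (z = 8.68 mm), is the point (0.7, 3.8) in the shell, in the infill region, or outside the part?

At z = 8.68 mm: the r=5 cylinder gives a regular 6-gon of circumradius 5 (constant along its height). Overall, the cross-section is a single solid region. The nearest boundary edge runs (2.50, 4.33)→(-2.50, 4.33); distance from the point to it = 0.53 mm. The point is inside the cross-section, 0.53 mm from the nearest boundary — within the 0.8 mm shell band (2 × 0.4).

shell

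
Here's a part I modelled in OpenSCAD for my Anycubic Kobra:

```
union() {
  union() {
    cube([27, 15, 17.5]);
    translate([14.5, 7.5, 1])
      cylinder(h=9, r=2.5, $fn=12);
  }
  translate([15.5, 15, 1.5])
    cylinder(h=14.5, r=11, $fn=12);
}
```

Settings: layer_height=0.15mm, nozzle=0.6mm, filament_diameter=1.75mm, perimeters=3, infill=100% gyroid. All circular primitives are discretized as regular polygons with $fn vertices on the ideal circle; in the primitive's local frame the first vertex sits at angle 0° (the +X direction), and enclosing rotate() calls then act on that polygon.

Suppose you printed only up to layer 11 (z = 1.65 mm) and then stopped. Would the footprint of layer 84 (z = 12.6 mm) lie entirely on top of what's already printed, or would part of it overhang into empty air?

entirely on top

Compare the two slices. At z = 1.65: the cube is present — its section is the full 27×15 rectangle (area 405.00 mm²); the r=2.5 cylinder at (14.5, 7.5) contributes a regular 12-gon of circumradius 2.5 (area = (12/2)·2.500²·sin(360°/12) = 18.75 mm²); Merging all regions: the r=2.5 cylinder at (14.5, 7.5) lies entirely inside the 27×15 cube, so the union is just the 27×15 cube — area = 405.00 mm²; the r=11 cylinder at (15.5, 15) contributes a regular 12-gon of circumradius 11 (area = (12/2)·11.000²·sin(360°/12) = 363.00 mm²); Combining (union): the regions partially overlap — summed areas 768.00 mm² minus the doubly-counted overlap 181.50 mm² gives 586.50 mm² — area = 586.50 mm². At z = 12.6: the cube (footprint 27×15) is included at this height (area 405.00 mm²); the cylinder at (14.5, 7.5) does not reach this height (z outside [1, 10]); Merging all regions: only the 27×15 cube is present, so the union is just that shape — area = 405.00 mm²; the r=11 cylinder at (15.5, 15) gives a regular 12-gon of circumradius 11 (constant along its height) (area = (12/2)·11.000²·sin(360°/12) = 363.00 mm²); Combining (union): the regions partially overlap — summed areas 768.00 mm² minus the doubly-counted overlap 181.50 mm² gives 586.50 mm² — area = 586.50 mm². Checking containment: the cross-section at z = 12.6 is a subset of the cross-section at z = 1.65.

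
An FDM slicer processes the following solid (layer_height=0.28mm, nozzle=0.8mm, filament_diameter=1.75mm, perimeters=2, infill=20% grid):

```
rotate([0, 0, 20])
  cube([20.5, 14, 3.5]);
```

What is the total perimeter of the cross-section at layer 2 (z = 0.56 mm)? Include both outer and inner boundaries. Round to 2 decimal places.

69.00 mm

At z = 0.56 mm: the cube (footprint 20.5×14) is included at this height (perimeter 69.00 mm); (rotated 20° about Z; rotation is an isometry so areas/perimeters/island counts are preserved). Overall, the cross-section is a single solid region. Total boundary length (outer) = 69.00 mm.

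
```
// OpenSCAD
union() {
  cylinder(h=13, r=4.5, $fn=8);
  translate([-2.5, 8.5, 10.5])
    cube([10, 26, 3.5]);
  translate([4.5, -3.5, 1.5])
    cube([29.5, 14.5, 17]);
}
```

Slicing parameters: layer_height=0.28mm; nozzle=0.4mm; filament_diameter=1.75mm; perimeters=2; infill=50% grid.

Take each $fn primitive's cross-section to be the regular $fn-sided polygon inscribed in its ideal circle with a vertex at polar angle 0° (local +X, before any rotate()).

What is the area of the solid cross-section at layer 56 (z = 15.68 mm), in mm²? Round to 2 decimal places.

At z = 15.68 mm: the cylinder is not intersected at this z (z outside [0, 13]); the cube at (-2.5, 8.5) is not intersected at this z (z outside [10.5, 14]); the 29.5×14.5 cube at (4.5, -3.5) contributes its full rectangle (area 427.75 mm²); Taking the union: only the 29.5×14.5 cube at (4.5, -3.5) is present, so the union is just that shape — area = 427.75 mm². Overall, the cross-section is a single solid region. Net area = 427.75 mm².

427.75 mm²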